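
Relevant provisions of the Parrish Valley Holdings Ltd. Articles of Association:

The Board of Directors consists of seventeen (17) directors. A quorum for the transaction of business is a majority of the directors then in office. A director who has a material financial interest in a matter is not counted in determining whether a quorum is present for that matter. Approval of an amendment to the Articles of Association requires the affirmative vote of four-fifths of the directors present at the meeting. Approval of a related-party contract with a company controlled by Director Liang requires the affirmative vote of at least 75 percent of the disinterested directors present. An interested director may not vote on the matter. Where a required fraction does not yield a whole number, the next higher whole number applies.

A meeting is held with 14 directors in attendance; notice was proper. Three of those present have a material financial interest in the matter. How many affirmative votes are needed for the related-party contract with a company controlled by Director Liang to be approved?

9

The related-party contract with a company controlled by Director Liang requires three-fourths of the disinterested directors present (14 − 3 = 11).
3/4 of 11 = 8.25, rounded up to 9.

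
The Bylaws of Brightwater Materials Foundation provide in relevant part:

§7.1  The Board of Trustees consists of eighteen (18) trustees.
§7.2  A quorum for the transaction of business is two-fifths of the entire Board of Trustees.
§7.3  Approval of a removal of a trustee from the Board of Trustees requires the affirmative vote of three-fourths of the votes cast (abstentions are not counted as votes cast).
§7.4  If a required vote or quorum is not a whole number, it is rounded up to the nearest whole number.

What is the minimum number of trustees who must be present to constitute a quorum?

8

2/5 of 18 = 7.20, rounded up to 8.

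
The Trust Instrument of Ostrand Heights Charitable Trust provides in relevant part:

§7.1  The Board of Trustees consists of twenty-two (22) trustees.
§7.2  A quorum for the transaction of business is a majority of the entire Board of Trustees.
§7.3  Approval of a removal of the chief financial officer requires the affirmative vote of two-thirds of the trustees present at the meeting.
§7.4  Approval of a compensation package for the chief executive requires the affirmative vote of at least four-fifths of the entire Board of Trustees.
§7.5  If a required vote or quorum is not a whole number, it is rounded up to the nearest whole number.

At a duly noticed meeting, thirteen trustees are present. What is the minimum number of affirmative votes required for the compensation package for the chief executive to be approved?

The compensation package for the chief executive requires four-fifths of the entire Board of Trustees (22).
4/5 of 22 = 17.60, rounded up to 18.
(Only 13 can vote, so the compensation package for the chief executive cannot pass at this meeting, but the required vote is still 18.)

18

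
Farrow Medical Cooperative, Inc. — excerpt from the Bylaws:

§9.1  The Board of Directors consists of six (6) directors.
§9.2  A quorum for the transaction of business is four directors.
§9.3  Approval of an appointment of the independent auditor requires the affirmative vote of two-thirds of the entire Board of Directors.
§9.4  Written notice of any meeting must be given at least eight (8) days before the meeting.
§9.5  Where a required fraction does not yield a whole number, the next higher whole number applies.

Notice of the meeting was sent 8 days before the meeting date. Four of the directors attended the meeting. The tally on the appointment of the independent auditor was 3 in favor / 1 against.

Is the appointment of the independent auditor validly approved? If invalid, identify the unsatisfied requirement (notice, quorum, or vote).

Invalid — vote requirement not satisfied.

Notice: 8 days given; 8 required (8 ≥ 8). Satisfied.
Quorum: 4 present; quorum is 4. Satisfied.
Vote: the appointment of the independent auditor requires two-thirds of the entire Board of Directors (6). 2/3 of 6 = 4, so 4 affirmative votes are needed; 3 voted in favor. Not satisfied.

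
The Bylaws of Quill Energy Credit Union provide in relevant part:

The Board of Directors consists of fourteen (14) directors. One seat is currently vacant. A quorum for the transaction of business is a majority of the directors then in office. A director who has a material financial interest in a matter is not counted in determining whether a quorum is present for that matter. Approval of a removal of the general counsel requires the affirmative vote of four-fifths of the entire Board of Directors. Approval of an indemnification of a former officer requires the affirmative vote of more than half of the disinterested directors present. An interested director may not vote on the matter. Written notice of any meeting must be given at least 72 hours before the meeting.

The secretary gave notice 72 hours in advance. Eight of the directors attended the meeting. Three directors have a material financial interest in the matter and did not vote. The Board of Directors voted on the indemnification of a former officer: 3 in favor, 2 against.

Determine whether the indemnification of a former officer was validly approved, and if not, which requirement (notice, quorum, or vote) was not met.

Notice: 72 hours given; 72 required (72 ≥ 72). Satisfied.
Quorum: 8 present, but the 3 interested directors do not count, leaving 5. Quorum is 7. Not satisfied.
Vote: the indemnification of a former officer requires a majority of the disinterested directors present (8 − 3 = 5). A majority of 5 is 3, so 3 affirmative votes are needed; 3 voted in favor. Satisfied. (Moot — without a quorum no business can be validly transacted.)

Invalid — quorum requirement not satisfied.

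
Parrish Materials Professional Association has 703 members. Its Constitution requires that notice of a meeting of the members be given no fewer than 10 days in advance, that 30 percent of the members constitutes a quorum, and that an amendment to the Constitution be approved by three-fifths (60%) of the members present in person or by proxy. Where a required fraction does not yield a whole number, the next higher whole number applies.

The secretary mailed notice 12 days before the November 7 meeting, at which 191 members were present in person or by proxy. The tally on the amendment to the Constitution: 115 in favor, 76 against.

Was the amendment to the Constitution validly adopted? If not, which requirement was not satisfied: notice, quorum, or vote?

Invalid — quorum requirement not satisfied.

Notice: 12 days given; 10 required. Satisfied.
Quorum: 30% of 703 = 210.90, rounded up to 211; 191 present. Not satisfied.
Vote: requires three-fifths of those present (191); 3/5 of 191 = 114.60, rounded up to 115, so 115 needed; 115 in favor. Satisfied.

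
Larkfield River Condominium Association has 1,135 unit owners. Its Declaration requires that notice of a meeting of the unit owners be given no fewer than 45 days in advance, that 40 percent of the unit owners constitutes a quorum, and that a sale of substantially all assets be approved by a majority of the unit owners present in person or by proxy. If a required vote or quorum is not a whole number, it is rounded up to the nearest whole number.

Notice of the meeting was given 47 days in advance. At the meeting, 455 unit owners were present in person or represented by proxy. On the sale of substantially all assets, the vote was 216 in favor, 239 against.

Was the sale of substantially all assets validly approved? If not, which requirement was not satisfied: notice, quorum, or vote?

Notice: 47 days given; 45 required. Satisfied.
Quorum: 40% of 1,135 = 454; 455 present. Satisfied.
Vote: requires a majority of those present (455); a majority of 455 is 228, so 228 needed; 216 in favor. Not satisfied.

Invalid — vote requirement not satisfied.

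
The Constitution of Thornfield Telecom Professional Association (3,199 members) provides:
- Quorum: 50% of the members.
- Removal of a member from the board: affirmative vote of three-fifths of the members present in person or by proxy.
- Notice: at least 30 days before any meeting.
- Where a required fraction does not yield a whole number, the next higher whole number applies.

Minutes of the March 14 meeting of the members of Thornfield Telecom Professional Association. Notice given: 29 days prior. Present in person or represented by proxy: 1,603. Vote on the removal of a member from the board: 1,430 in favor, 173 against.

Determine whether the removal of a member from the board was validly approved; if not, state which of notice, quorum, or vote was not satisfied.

Invalid — notice requirement not satisfied.

Notice: 29 days given; 30 required. Not satisfied.
Quorum: 50% of 3,199 = 1,599.50, rounded up to 1,600; 1,603 present. Satisfied.
Vote: requires three-fifths of those present (1,603); 3/5 of 1603 = 961.80, rounded up to 962, so 962 needed; 1,430 in favor. Satisfied.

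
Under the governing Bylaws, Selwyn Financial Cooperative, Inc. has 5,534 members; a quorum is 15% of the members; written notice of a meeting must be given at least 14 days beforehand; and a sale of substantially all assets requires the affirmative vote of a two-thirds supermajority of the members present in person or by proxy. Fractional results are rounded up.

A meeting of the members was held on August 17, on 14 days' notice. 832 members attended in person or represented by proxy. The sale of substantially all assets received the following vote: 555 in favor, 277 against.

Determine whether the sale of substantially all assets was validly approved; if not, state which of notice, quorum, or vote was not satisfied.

Notice: 14 days given; 14 required. Satisfied.
Quorum: 15% of 5,534 = 830.10, rounded up to 831; 832 present. Satisfied.
Vote: requires two-thirds of those present (832); 2/3 of 832 = 554.67, rounded up to 555, so 555 needed; 555 in favor. Satisfied.

Valid — all requirements satisfied.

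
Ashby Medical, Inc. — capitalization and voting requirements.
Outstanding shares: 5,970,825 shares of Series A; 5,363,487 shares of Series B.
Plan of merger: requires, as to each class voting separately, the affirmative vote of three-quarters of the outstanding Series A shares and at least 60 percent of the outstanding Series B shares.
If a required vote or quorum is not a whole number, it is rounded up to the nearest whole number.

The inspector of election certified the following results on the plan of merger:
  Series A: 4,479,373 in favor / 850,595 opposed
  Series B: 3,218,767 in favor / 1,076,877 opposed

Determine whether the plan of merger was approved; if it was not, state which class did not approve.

Series A: 3/4 of 5970825 = 4478118.75, rounded up to 4478119; 4,478,119 required, 4,479,373 in favor — approved.
Series B: 3/5 of 5363487 = 3218092.20, rounded up to 3218093; 3,218,093 required, 3,218,767 in favor — approved.

Approved — every class gave the required vote.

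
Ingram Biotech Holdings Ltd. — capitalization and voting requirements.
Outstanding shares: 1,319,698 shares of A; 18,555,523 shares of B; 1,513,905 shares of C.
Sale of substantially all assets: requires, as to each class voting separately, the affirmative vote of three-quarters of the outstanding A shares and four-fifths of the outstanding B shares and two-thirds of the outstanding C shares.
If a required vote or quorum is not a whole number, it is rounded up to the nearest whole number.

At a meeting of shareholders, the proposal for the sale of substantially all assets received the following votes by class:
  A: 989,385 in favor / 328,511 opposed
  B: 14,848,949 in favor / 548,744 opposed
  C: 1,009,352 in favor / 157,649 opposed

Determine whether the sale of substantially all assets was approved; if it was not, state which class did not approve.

A: 3/4 of 1319698 = 989773.50, rounded up to 989774; 989,774 required, 989,385 in favor — not approved.
B: 4/5 of 18555523 = 14844418.40, rounded up to 14844419; 14,844,419 required, 14,848,949 in favor — approved.
C: 2/3 of 1513905 = 1009270; 1,009,270 required, 1,009,352 in favor — approved.

Not approved — the A shares did not give the required vote.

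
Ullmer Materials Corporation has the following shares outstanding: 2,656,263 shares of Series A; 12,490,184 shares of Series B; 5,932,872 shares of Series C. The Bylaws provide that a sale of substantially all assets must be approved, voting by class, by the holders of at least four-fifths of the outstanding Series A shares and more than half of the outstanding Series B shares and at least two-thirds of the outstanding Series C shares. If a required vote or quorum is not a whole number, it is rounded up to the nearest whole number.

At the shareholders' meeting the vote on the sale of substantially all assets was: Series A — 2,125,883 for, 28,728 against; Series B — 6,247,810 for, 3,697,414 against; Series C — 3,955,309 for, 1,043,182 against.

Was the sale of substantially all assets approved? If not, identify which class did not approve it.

Series A: 4/5 of 2656263 = 2125010.40, rounded up to 2125011; 2,125,011 required, 2,125,883 in favor — approved.
Series B: a majority of 12490184 is 6245093; 6,245,093 required, 6,247,810 in favor — approved.
Series C: 2/3 of 5932872 = 3955248; 3,955,248 required, 3,955,309 in favor — approved.

Approved — every class gave the required vote.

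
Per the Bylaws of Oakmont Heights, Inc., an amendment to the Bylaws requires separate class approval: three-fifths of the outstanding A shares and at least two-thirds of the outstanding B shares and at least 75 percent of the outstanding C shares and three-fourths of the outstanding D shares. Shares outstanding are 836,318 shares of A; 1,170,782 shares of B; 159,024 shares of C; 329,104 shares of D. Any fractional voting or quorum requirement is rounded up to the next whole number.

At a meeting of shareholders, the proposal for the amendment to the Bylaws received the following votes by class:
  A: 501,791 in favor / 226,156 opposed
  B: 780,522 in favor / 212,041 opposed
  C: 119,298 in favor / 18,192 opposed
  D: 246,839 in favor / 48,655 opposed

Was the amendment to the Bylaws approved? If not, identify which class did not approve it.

Approved — every class gave the required vote.

A: 3/5 of 836318 = 501790.80, rounded up to 501791; 501,791 required, 501,791 in favor — approved.
B: 2/3 of 1170782 = 780521.33, rounded up to 780522; 780,522 required, 780,522 in favor — approved.
C: 3/4 of 159024 = 119268; 119,268 required, 119,298 in favor — approved.
D: 3/4 of 329104 = 246828; 246,828 required, 246,839 in favor — approved.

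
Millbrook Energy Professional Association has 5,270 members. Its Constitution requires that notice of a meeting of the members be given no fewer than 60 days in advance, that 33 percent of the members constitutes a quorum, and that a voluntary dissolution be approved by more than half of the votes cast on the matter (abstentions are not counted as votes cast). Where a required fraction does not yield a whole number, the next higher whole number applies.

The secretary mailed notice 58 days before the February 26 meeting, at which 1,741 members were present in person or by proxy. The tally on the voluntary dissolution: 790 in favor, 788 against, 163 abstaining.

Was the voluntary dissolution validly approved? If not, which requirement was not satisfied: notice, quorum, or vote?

Notice: 58 days given; 60 required. Not satisfied.
Quorum: 33% of 5,270 = 1,739.10, rounded up to 1,740; 1,741 present. Satisfied.
Vote: requires a majority of the votes cast (1,741 − 163 abstaining = 1,578); a majority of 1578 is 790, so 790 needed; 790 in favor. Satisfied.

Invalid — notice requirement not satisfied.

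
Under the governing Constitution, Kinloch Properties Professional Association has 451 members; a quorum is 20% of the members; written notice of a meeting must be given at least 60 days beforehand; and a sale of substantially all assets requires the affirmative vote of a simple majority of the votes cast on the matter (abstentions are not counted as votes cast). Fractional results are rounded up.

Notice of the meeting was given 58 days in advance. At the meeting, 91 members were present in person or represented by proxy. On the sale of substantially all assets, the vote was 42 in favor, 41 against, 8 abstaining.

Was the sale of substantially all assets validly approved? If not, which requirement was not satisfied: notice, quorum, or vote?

Invalid — notice requirement not satisfied.

Notice: 58 days given; 60 required. Not satisfied.
Quorum: 20% of 451 = 90.20, rounded up to 91; 91 present. Satisfied.
Vote: requires a majority of the votes cast (91 − 8 abstaining = 83); a majority of 83 is 42, so 42 needed; 42 in favor. Satisfied.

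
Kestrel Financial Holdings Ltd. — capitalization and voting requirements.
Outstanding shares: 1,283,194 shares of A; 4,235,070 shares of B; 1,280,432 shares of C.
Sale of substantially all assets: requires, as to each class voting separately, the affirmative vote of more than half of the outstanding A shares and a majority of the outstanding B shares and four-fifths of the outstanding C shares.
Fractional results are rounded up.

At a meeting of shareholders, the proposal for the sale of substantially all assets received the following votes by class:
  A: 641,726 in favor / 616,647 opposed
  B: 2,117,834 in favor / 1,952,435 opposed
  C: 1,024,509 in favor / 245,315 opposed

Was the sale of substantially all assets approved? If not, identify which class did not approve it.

A: a majority of 1283194 is 641598; 641,598 required, 641,726 in favor — approved.
B: a majority of 4235070 is 2117536; 2,117,536 required, 2,117,834 in favor — approved.
C: 4/5 of 1280432 = 1024345.60, rounded up to 1024346; 1,024,346 required, 1,024,509 in favor — approved.

Approved — every class gave the required vote.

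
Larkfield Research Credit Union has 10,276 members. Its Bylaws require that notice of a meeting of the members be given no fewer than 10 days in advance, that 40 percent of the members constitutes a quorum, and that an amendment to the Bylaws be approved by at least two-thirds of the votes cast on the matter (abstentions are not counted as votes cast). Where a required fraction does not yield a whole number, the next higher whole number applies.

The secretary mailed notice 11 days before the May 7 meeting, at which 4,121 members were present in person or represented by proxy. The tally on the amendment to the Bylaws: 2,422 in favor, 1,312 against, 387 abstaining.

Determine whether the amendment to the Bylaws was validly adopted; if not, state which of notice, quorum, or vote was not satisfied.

Invalid — vote requirement not satisfied.

Notice: 11 days given; 10 required. Satisfied.
Quorum: 40% of 10,276 = 4,110.40, rounded up to 4,111; 4,121 present. Satisfied.
Vote: requires two-thirds of the votes cast (4,121 − 387 abstaining = 3,734); 2/3 of 3734 = 2489.33, rounded up to 2490, so 2,490 needed; 2,422 in favor. Not satisfied.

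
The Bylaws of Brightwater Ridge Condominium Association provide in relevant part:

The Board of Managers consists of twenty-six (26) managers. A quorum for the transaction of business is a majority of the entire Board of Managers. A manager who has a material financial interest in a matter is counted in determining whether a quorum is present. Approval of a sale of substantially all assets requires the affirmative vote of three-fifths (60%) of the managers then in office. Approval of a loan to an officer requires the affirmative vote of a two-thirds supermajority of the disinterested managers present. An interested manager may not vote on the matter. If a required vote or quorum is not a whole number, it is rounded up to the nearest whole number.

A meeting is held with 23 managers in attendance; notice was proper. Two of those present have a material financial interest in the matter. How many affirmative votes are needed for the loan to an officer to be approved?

14

The loan to an officer requires two-thirds of the disinterested managers present (23 − 2 = 21).
2/3 of 21 = 14.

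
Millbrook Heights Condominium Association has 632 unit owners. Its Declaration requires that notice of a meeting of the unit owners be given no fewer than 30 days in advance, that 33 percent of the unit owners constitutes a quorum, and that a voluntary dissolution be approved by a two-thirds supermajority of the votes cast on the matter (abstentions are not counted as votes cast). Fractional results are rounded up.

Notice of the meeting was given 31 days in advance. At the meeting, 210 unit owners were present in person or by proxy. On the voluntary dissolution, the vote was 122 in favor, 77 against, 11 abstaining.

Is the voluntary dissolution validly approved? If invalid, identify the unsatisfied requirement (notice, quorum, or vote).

Notice: 31 days given; 30 required. Satisfied.
Quorum: 33% of 632 = 208.56, rounded up to 209; 210 present. Satisfied.
Vote: requires two-thirds of the votes cast (210 − 11 abstaining = 199); 2/3 of 199 = 132.67, rounded up to 133, so 133 needed; 122 in favor. Not satisfied.

Invalid — vote requirement not satisfied.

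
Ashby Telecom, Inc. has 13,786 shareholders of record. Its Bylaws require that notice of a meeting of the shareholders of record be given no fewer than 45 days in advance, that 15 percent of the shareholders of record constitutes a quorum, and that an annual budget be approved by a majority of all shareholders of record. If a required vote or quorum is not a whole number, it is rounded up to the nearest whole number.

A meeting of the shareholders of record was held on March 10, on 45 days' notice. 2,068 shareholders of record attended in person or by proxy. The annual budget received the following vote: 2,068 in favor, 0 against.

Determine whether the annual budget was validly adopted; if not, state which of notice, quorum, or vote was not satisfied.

Notice: 45 days given; 45 required. Satisfied.
Quorum: 15% of 13,786 = 2,067.90, rounded up to 2,068; 2,068 present. Satisfied.
Vote: requires a majority of all shareholders of record (13,786); a majority of 13786 is 6894, so 6,894 needed; 2,068 in favor. Not satisfied.

Invalid — vote requirement not satisfied.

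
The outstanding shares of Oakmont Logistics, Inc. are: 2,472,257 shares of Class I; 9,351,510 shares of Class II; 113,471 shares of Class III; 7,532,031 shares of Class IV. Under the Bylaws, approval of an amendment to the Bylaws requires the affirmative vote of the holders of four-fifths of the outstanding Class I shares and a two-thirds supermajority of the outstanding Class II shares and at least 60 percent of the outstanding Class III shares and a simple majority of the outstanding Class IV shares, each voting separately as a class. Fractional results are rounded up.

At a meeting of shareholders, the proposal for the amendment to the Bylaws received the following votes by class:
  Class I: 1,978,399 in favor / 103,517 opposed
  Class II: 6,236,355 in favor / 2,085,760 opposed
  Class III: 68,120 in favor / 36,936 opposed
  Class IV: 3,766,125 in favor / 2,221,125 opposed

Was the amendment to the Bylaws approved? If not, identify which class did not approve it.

Class I: 4/5 of 2472257 = 1977805.60, rounded up to 1977806; 1,977,806 required, 1,978,399 in favor — approved.
Class II: 2/3 of 9351510 = 6234340; 6,234,340 required, 6,236,355 in favor — approved.
Class III: 3/5 of 113471 = 68082.60, rounded up to 68083; 68,083 required, 68,120 in favor — approved.
Class IV: a majority of 7532031 is 3766016; 3,766,016 required, 3,766,125 in favor — approved.

Approved — every class gave the required vote.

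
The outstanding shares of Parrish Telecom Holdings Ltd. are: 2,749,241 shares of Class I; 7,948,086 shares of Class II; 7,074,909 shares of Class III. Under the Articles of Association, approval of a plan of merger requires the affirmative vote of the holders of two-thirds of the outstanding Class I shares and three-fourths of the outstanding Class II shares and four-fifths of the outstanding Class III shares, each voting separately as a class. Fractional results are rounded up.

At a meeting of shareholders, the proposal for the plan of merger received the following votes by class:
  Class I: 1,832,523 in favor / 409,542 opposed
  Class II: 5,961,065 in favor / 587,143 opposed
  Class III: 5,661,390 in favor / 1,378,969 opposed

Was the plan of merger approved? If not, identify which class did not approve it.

Not approved — the Class I shares did not give the required vote.

Class I: 2/3 of 2749241 = 1832827.33, rounded up to 1832828; 1,832,828 required, 1,832,523 in favor — not approved.
Class II: 3/4 of 7948086 = 5961064.50, rounded up to 5961065; 5,961,065 required, 5,961,065 in favor — approved.
Class III: 4/5 of 7074909 = 5659927.20, rounded up to 5659928; 5,659,928 required, 5,661,390 in favor — approved.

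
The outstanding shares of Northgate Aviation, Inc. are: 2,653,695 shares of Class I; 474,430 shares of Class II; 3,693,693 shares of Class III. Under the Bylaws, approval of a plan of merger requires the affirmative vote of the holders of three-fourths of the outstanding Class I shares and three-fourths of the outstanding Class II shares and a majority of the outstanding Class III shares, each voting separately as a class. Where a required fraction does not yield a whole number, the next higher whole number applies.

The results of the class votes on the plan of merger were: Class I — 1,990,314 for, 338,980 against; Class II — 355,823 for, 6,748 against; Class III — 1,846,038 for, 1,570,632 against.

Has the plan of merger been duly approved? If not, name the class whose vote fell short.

Not approved — the Class III shares did not give the required vote.

Class I: 3/4 of 2653695 = 1990271.25, rounded up to 1990272; 1,990,272 required, 1,990,314 in favor — approved.
Class II: 3/4 of 474430 = 355822.50, rounded up to 355823; 355,823 required, 355,823 in favor — approved.
Class III: a majority of 3693693 is 1846847; 1,846,847 required, 1,846,038 in favor — not approved.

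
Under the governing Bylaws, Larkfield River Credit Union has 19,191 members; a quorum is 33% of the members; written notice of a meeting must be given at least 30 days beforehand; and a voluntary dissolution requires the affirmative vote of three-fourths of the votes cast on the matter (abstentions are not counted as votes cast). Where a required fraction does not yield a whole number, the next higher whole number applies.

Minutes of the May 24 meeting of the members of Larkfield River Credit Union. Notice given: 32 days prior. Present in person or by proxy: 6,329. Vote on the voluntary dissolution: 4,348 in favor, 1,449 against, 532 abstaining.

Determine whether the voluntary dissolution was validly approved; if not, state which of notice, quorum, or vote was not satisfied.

Notice: 32 days given; 30 required. Satisfied.
Quorum: 33% of 19,191 = 6,333.03, rounded up to 6,334; 6,329 present. Not satisfied.
Vote: requires three-fourths of the votes cast (6,329 − 532 abstaining = 5,797); 3/4 of 5797 = 4347.75, rounded up to 4348, so 4,348 needed; 4,348 in favor. Satisfied.

Invalid — quorum requirement not satisfied.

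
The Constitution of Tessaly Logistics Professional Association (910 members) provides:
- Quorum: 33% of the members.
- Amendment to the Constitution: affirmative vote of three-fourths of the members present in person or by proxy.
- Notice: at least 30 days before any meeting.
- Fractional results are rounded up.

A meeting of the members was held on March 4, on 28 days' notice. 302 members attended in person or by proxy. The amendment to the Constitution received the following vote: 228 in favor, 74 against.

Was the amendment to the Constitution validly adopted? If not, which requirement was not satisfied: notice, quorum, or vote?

Notice: 28 days given; 30 required. Not satisfied.
Quorum: 33% of 910 = 300.30, rounded up to 301; 302 present. Satisfied.
Vote: requires three-fourths of those present (302); 3/4 of 302 = 226.50, rounded up to 227, so 227 needed; 228 in favor. Satisfied.

Invalid — notice requirement not satisfied.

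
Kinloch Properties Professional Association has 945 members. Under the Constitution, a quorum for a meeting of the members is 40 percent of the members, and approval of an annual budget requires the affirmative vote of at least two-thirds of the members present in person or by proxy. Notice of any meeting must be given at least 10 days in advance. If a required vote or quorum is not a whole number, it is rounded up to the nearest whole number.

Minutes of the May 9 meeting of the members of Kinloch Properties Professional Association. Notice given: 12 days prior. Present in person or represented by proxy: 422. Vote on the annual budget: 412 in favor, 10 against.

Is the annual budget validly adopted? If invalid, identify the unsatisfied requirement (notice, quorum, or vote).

Notice: 12 days given; 10 required. Satisfied.
Quorum: 40% of 945 = 378; 422 present. Satisfied.
Vote: requires two-thirds of those present (422); 2/3 of 422 = 281.33, rounded up to 282, so 282 needed; 412 in favor. Satisfied.

Valid — all requirements satisfied.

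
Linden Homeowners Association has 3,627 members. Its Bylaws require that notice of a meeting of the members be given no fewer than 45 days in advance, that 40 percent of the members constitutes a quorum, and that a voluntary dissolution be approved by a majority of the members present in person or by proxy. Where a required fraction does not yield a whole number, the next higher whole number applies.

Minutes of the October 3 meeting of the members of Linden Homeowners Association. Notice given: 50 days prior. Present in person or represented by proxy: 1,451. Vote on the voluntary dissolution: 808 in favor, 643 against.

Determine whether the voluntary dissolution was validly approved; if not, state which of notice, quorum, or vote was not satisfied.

Notice: 50 days given; 45 required. Satisfied.
Quorum: 40% of 3,627 = 1,450.80, rounded up to 1,451; 1,451 present. Satisfied.
Vote: requires a majority of those present (1,451); a majority of 1451 is 726, so 726 needed; 808 in favor. Satisfied.

Valid — all requirements satisfied.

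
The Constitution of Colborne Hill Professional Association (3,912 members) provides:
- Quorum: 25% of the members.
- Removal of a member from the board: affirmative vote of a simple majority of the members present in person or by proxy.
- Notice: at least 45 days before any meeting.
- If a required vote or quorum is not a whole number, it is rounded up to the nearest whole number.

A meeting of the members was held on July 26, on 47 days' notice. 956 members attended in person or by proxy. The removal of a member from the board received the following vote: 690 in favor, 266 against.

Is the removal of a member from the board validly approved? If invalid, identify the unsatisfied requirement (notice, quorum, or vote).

Notice: 47 days given; 45 required. Satisfied.
Quorum: 25% of 3,912 = 978; 956 present. Not satisfied.
Vote: requires a majority of those present (956); a majority of 956 is 479, so 479 needed; 690 in favor. Satisfied.

Invalid — quorum requirement not satisfied.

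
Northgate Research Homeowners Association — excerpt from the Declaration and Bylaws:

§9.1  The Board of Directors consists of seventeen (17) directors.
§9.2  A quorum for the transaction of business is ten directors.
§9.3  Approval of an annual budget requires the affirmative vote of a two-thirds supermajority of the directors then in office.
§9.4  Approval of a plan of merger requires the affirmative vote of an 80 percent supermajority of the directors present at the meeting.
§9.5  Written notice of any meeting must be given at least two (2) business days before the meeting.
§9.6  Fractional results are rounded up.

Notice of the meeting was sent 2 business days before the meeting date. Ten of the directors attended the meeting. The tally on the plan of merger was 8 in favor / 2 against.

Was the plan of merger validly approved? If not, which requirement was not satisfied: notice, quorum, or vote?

Notice: 2 business days given; 2 required (2 ≥ 2). Satisfied.
Quorum: 10 present; quorum is 10. Satisfied.
Vote: the plan of merger requires four-fifths of the directors present (10). 4/5 of 10 = 8, so 8 affirmative votes are needed; 8 voted in favor. Satisfied.

Valid — all requirements satisfied.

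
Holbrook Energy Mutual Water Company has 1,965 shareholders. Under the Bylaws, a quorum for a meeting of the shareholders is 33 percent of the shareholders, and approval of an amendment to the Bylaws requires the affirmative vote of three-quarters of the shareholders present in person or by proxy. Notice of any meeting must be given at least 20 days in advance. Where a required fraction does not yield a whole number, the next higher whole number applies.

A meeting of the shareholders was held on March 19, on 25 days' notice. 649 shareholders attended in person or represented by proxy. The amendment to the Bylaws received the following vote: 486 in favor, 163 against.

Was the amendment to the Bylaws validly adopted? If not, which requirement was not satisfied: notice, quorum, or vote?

Invalid — vote requirement not satisfied.

Notice: 25 days given; 20 required. Satisfied.
Quorum: 33% of 1,965 = 648.45, rounded up to 649; 649 present. Satisfied.
Vote: requires three-fourths of those present (649); 3/4 of 649 = 486.75, rounded up to 487, so 487 needed; 486 in favor. Not satisfied.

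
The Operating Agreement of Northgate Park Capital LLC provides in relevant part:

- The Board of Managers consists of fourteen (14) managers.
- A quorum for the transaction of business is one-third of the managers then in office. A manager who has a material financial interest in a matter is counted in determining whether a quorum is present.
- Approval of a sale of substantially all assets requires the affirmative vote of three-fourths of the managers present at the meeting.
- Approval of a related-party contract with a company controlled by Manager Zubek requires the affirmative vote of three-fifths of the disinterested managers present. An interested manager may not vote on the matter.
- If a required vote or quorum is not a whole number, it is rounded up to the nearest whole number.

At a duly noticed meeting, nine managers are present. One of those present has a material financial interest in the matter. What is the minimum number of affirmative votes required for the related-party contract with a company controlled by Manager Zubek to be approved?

5

The related-party contract with a company controlled by Manager Zubek requires three-fifths of the disinterested managers present (9 − 1 = 8).
3/5 of 8 = 4.80, rounded up to 5.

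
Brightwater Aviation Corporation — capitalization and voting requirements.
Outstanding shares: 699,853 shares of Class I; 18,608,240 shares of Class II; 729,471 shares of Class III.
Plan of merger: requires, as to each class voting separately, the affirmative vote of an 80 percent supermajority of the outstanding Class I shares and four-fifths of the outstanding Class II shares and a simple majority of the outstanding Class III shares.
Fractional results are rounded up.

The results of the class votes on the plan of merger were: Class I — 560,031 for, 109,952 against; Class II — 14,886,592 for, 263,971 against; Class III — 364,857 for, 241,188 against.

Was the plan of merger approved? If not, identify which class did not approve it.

Class I: 4/5 of 699853 = 559882.40, rounded up to 559883; 559,883 required, 560,031 in favor — approved.
Class II: 4/5 of 18608240 = 14886592; 14,886,592 required, 14,886,592 in favor — approved.
Class III: a majority of 729471 is 364736; 364,736 required, 364,857 in favor — approved.

Approved — every class gave the required vote.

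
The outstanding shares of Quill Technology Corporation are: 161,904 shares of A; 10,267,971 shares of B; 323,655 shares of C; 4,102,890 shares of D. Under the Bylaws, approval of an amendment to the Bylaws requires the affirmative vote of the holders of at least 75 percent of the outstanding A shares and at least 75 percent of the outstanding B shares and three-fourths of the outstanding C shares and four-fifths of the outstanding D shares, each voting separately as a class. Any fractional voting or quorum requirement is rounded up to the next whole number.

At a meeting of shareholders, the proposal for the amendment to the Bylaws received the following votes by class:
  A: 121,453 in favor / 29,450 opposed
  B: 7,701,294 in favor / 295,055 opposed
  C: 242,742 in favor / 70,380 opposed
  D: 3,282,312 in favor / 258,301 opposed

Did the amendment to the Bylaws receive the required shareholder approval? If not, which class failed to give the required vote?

Approved — every class gave the required vote.

A: 3/4 of 161904 = 121428; 121,428 required, 121,453 in favor — approved.
B: 3/4 of 10267971 = 7700978.25, rounded up to 7700979; 7,700,979 required, 7,701,294 in favor — approved.
C: 3/4 of 323655 = 242741.25, rounded up to 242742; 242,742 required, 242,742 in favor — approved.
D: 4/5 of 4102890 = 3282312; 3,282,312 required, 3,282,312 in favor — approved.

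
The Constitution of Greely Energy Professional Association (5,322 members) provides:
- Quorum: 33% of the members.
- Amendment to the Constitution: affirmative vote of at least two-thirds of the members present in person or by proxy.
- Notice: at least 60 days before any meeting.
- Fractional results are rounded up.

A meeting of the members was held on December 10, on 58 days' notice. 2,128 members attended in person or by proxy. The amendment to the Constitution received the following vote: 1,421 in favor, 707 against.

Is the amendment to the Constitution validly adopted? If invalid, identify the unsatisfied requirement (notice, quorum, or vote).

Notice: 58 days given; 60 required. Not satisfied.
Quorum: 33% of 5,322 = 1,756.26, rounded up to 1,757; 2,128 present. Satisfied.
Vote: requires two-thirds of those present (2,128); 2/3 of 2128 = 1418.67, rounded up to 1419, so 1,419 needed; 1,421 in favor. Satisfied.

Invalid — notice requirement not satisfied.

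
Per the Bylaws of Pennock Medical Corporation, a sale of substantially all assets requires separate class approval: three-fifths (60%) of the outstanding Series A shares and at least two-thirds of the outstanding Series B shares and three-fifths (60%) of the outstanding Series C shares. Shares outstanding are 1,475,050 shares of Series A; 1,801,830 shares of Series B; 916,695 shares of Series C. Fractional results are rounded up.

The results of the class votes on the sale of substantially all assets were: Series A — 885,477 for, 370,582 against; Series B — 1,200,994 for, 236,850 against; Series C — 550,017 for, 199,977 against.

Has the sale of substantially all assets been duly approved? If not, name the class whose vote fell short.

Series A: 3/5 of 1475050 = 885030; 885,030 required, 885,477 in favor — approved.
Series B: 2/3 of 1801830 = 1201220; 1,201,220 required, 1,200,994 in favor — not approved.
Series C: 3/5 of 916695 = 550017; 550,017 required, 550,017 in favor — approved.

Not approved — the Series B shares did not give the required vote.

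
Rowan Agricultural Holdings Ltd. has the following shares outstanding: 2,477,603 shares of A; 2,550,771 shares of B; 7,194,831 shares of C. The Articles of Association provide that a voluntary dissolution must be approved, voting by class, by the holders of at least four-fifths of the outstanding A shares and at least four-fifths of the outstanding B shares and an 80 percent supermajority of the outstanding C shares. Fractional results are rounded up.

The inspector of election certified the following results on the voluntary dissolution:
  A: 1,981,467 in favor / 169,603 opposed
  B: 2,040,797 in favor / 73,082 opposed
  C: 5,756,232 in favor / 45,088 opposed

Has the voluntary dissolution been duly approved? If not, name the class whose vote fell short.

A: 4/5 of 2477603 = 1982082.40, rounded up to 1982083; 1,982,083 required, 1,981,467 in favor — not approved.
B: 4/5 of 2550771 = 2040616.80, rounded up to 2040617; 2,040,617 required, 2,040,797 in favor — approved.
C: 4/5 of 7194831 = 5755864.80, rounded up to 5755865; 5,755,865 required, 5,756,232 in favor — approved.

Not approved — the A shares did not give the required vote.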